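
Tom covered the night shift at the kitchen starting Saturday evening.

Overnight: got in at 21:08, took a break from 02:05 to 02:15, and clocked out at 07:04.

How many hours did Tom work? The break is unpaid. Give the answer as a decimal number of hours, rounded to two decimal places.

9.77 hours

Overnight: 21:08 → midnight = 2 h 52 min; midnight → 07:04 = 7 h 4 min; span 9 h 56 min; less 10 min break → 9 h 46 min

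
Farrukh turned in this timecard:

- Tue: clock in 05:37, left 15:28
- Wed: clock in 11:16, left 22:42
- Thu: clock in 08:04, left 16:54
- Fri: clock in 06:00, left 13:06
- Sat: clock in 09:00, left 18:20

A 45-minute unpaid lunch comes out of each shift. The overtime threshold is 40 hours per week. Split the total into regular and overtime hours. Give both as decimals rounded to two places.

Tue: 05:37–15:28 = 9 h 51 min; less 45 min break → 9 h 6 min
Wed: 11:16–22:42 = 11 h 26 min; less 45 min break → 10 h 41 min
Thu: 08:04–16:54 = 8 h 50 min; less 45 min break → 8 h 5 min
Fri: 06:00–13:06 = 7 h 6 min; less 45 min break → 6 h 21 min
Sat: 09:00–18:20 = 9 h 20 min; less 45 min break → 8 h 35 min
Total worked: 42 h 48 min = 42.80 h.
Threshold 40 h → overtime 2 h 48 min, regular 40 h 0 min.

Regular 40.00 hours, overtime 2.80 hours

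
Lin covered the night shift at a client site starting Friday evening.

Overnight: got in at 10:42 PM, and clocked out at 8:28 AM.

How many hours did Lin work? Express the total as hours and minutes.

Overnight: 10:42 PM → midnight = 1 h 18 min; midnight → 8:28 AM = 8 h 28 min; span 9 h 46 min

9 h 46 min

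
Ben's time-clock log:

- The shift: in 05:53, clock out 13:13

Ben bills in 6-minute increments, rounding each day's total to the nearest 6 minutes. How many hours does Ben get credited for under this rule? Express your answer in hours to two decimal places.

The shift: 05:53–13:13 = 7 h 20 min → rounds to 7 h 18 min

7.30 hours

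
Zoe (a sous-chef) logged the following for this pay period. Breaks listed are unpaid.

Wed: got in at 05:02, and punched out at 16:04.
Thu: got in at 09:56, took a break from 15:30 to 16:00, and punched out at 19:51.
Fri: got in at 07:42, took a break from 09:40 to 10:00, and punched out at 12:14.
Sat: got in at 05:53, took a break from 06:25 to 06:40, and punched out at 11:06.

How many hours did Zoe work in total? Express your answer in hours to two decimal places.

Wed: 05:02–16:04 = 11 h 2 min
Thu: 09:56–19:51 = 9 h 55 min; less 30 min break → 9 h 25 min
Fri: 07:42–12:14 = 4 h 32 min; less 20 min break → 4 h 12 min
Sat: 05:53–11:06 = 5 h 13 min; less 15 min break → 4 h 58 min
Total: 11 h 2 min + 9 h 25 min + 4 h 12 min + 4 h 58 min = 29 h 37 min.

29.62 hours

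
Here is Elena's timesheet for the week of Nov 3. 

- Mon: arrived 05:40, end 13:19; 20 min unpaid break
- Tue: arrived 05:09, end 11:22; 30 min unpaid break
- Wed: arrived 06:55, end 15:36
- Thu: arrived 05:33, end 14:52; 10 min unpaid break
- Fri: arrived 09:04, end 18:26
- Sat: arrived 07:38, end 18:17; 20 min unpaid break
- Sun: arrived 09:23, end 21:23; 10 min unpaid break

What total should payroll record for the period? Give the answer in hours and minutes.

Mon: 05:40–13:19 = 7 h 39 min; less 20 min break → 7 h 19 min
Tue: 05:09–11:22 = 6 h 13 min; less 30 min break → 5 h 43 min
Wed: 06:55–15:36 = 8 h 41 min
Thu: 05:33–14:52 = 9 h 19 min; less 10 min break → 9 h 9 min
Fri: 09:04–18:26 = 9 h 22 min
Sat: 07:38–18:17 = 10 h 39 min; less 20 min break → 10 h 19 min
Sun: 09:23–21:23 = 12 h 0 min; less 10 min break → 11 h 50 min
Total: 7 h 19 min + 5 h 43 min + 8 h 41 min + 9 h 9 min + 9 h 22 min + 10 h 19 min + 11 h 50 min = 62 h 23 min.

62 h 23 min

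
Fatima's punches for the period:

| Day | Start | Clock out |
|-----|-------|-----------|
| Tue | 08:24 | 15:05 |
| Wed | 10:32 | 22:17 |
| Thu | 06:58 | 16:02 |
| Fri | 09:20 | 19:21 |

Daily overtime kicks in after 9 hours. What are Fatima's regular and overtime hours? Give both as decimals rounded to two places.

Regular 33.68 hours, overtime 3.83 hours

Tue: 08:24–15:05 = 6 h 41 min
Wed: 10:32–22:17 = 11 h 45 min
Thu: 06:58–16:02 = 9 h 4 min
Fri: 09:20–19:21 = 10 h 1 min
Tue reg 6 h 41 min / OT 0 h 0 min; Wed reg 9 h 0 min / OT 2 h 45 min; Thu reg 9 h 0 min / OT 0 h 4 min; Fri reg 9 h 0 min / OT 1 h 1 min.
Totals: regular 33 h 41 min, overtime 3 h 50 min.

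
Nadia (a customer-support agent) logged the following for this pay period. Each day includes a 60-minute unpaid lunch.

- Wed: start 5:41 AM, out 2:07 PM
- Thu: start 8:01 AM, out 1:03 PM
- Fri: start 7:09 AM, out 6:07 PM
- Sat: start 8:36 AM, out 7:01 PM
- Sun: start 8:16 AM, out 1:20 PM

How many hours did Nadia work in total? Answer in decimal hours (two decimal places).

34.92 hours

Wed: 5:41 AM–2:07 PM = 8 h 26 min; less 60 min break → 7 h 26 min
Thu: 8:01 AM–1:03 PM = 5 h 2 min; less 60 min break → 4 h 2 min
Fri: 7:09 AM–6:07 PM = 10 h 58 min; less 60 min break → 9 h 58 min
Sat: 8:36 AM–7:01 PM = 10 h 25 min; less 60 min break → 9 h 25 min
Sun: 8:16 AM–1:20 PM = 5 h 4 min; less 60 min break → 4 h 4 min
Total: 7 h 26 min + 4 h 2 min + 9 h 58 min + 9 h 25 min + 4 h 4 min = 34 h 55 min.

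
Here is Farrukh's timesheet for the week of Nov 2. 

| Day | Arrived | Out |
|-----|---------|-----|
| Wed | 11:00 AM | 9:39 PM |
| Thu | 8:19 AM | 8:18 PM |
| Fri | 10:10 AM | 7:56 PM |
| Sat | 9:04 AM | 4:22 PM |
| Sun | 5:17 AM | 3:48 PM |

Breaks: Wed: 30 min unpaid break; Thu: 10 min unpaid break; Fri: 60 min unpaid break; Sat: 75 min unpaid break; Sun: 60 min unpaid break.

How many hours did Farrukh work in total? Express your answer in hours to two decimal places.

Wed: 11:00 AM–9:39 PM = 10 h 39 min; less 30 min break → 10 h 9 min
Thu: 8:19 AM–8:18 PM = 11 h 59 min; less 10 min break → 11 h 49 min
Fri: 10:10 AM–7:56 PM = 9 h 46 min; less 60 min break → 8 h 46 min
Sat: 9:04 AM–4:22 PM = 7 h 18 min; less 75 min break → 6 h 3 min
Sun: 5:17 AM–3:48 PM = 10 h 31 min; less 60 min break → 9 h 31 min
Total: 10 h 9 min + 11 h 49 min + 8 h 46 min + 6 h 3 min + 9 h 31 min = 46 h 18 min.

46.30 hours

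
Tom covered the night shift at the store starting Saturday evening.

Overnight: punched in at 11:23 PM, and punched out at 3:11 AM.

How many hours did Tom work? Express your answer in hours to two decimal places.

Overnight: 11:23 PM → midnight = 0 h 37 min; midnight → 3:11 AM = 3 h 11 min; span 3 h 48 min

3.80 hours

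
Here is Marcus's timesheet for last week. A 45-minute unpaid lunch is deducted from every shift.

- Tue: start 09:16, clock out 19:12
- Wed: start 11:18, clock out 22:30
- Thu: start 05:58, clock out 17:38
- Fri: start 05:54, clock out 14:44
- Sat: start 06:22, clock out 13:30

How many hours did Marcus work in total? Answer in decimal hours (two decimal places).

45.02 hours

Tue: 09:16–19:12 = 9 h 56 min; less 45 min break → 9 h 11 min
Wed: 11:18–22:30 = 11 h 12 min; less 45 min break → 10 h 27 min
Thu: 05:58–17:38 = 11 h 40 min; less 45 min break → 10 h 55 min
Fri: 05:54–14:44 = 8 h 50 min; less 45 min break → 8 h 5 min
Sat: 06:22–13:30 = 7 h 8 min; less 45 min break → 6 h 23 min
Total: 9 h 11 min + 10 h 27 min + 10 h 55 min + 8 h 5 min + 6 h 23 min = 45 h 1 min.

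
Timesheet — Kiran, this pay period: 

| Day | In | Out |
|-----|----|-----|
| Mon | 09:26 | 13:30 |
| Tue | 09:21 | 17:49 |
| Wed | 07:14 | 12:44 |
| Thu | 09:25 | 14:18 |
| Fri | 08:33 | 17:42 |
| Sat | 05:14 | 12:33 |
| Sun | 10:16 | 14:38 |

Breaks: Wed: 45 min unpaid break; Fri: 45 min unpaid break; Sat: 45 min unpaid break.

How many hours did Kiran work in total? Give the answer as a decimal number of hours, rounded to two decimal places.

41.50 hours

Mon: 09:26–13:30 = 4 h 4 min
Tue: 09:21–17:49 = 8 h 28 min
Wed: 07:14–12:44 = 5 h 30 min; less 45 min break → 4 h 45 min
Thu: 09:25–14:18 = 4 h 53 min
Fri: 08:33–17:42 = 9 h 9 min; less 45 min break → 8 h 24 min
Sat: 05:14–12:33 = 7 h 19 min; less 45 min break → 6 h 34 min
Sun: 10:16–14:38 = 4 h 22 min
Total: 4 h 4 min + 8 h 28 min + 4 h 45 min + 4 h 53 min + 8 h 24 min + 6 h 34 min + 4 h 22 min = 41 h 30 min.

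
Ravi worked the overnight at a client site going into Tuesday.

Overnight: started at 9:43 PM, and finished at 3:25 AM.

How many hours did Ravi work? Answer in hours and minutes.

5 h 42 min

Overnight: 9:43 PM → midnight = 2 h 17 min; midnight → 3:25 AM = 3 h 25 min; span 5 h 42 min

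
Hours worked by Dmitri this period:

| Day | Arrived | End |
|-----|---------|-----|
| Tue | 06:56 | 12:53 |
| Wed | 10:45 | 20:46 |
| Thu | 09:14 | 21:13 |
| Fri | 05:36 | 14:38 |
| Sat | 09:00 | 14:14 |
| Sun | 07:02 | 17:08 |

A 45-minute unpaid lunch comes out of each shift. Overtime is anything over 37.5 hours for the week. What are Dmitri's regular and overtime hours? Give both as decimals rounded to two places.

Tue: 06:56–12:53 = 5 h 57 min; less 45 min break → 5 h 12 min
Wed: 10:45–20:46 = 10 h 1 min; less 45 min break → 9 h 16 min
Thu: 09:14–21:13 = 11 h 59 min; less 45 min break → 11 h 14 min
Fri: 05:36–14:38 = 9 h 2 min; less 45 min break → 8 h 17 min
Sat: 09:00–14:14 = 5 h 14 min; less 45 min break → 4 h 29 min
Sun: 07:02–17:08 = 10 h 6 min; less 45 min break → 9 h 21 min
Total worked: 47 h 49 min = 47.82 h.
Threshold 37.5 h → overtime 10 h 19 min, regular 37 h 30 min.

Regular 37.50 hours, overtime 10.32 hours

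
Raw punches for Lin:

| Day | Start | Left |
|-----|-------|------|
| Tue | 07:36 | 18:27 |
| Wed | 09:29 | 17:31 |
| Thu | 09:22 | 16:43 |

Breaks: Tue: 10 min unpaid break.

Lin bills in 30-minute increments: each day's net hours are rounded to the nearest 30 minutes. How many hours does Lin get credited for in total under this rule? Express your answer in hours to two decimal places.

Tue: 07:36–18:27 = 10 h 51 min − 10 min = 10 h 41 min → rounds to 10 h 30 min
Wed: 09:29–17:31 = 8 h 2 min → rounds to 8 h 0 min
Thu: 09:22–16:43 = 7 h 21 min → rounds to 7 h 30 min
Total credited: 26 h 0 min.

26.00 hours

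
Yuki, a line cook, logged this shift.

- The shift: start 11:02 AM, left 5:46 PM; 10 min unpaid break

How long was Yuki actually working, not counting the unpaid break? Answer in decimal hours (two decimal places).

The shift: 11:02 AM–5:46 PM = 6 h 44 min; less 10 min break → 6 h 34 min

6.57 hours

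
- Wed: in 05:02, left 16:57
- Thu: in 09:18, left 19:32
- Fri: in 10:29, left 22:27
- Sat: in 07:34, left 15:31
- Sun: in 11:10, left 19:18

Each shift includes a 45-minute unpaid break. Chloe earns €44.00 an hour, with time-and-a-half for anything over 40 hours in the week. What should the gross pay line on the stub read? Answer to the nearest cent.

€2185.70

Wed: 05:02–16:57 = 11 h 55 min; less 45 min break → 11 h 10 min
Thu: 09:18–19:32 = 10 h 14 min; less 45 min break → 9 h 29 min
Fri: 10:29–22:27 = 11 h 58 min; less 45 min break → 11 h 13 min
Sat: 07:34–15:31 = 7 h 57 min; less 45 min break → 7 h 12 min
Sun: 11:10–19:18 = 8 h 8 min; less 45 min break → 7 h 23 min
Total worked: 46 h 27 min = 2787 min.
Regular 40 h 0 min = 2400 min at €44.00/h; overtime 6 h 27 min = 387 min at €66.00/h.
Pay = (2400 × €44.00 + 387 × €66.00) ÷ 60 = €2185.70.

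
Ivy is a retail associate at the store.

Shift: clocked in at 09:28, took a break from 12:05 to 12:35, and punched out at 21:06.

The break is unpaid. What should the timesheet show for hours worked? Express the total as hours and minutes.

11 h 8 min

Shift: 09:28–21:06 = 11 h 38 min; less 30 min break → 11 h 8 min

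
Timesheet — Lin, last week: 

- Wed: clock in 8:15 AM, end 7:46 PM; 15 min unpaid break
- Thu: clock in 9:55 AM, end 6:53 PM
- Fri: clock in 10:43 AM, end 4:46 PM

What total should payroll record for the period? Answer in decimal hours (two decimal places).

Wed: 8:15 AM–7:46 PM = 11 h 31 min; less 15 min break → 11 h 16 min
Thu: 9:55 AM–6:53 PM = 8 h 58 min
Fri: 10:43 AM–4:46 PM = 6 h 3 min
Total: 11 h 16 min + 8 h 58 min + 6 h 3 min = 26 h 17 min.

26.28 hours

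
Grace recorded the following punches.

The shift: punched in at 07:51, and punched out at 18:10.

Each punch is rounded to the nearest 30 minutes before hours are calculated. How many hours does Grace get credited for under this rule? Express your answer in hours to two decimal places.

10.00 hours

The shift: in 07:51→08:00, out 18:10→18:00; 10 h 0 min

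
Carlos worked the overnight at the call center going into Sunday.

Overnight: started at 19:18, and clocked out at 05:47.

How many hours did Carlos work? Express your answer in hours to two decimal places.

10.48 hours

Overnight: 19:18 → midnight = 4 h 42 min; midnight → 05:47 = 5 h 47 min; span 10 h 29 min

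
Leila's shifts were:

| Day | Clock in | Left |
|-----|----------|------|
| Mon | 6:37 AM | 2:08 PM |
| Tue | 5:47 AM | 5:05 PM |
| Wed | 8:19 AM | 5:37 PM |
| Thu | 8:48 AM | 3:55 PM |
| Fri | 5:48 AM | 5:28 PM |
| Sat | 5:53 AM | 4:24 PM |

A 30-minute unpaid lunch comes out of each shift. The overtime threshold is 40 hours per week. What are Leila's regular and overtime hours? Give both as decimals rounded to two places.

Regular 40.00 hours, overtime 14.42 hours

Mon: 6:37 AM–2:08 PM = 7 h 31 min; less 30 min break → 7 h 1 min
Tue: 5:47 AM–5:05 PM = 11 h 18 min; less 30 min break → 10 h 48 min
Wed: 8:19 AM–5:37 PM = 9 h 18 min; less 30 min break → 8 h 48 min
Thu: 8:48 AM–3:55 PM = 7 h 7 min; less 30 min break → 6 h 37 min
Fri: 5:48 AM–5:28 PM = 11 h 40 min; less 30 min break → 11 h 10 min
Sat: 5:53 AM–4:24 PM = 10 h 31 min; less 30 min break → 10 h 1 min
Total worked: 54 h 25 min = 54.42 h.
Threshold 40 h → overtime 14 h 25 min, regular 40 h 0 min.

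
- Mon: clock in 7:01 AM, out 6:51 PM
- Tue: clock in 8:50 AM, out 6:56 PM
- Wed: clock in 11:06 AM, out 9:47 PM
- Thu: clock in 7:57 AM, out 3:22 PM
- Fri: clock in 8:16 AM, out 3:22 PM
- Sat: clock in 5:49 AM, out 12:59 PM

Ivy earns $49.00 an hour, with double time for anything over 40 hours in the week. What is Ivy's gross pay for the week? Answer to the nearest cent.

$3361.40

Mon: 7:01 AM–6:51 PM = 11 h 50 min
Tue: 8:50 AM–6:56 PM = 10 h 6 min
Wed: 11:06 AM–9:47 PM = 10 h 41 min
Thu: 7:57 AM–3:22 PM = 7 h 25 min
Fri: 8:16 AM–3:22 PM = 7 h 6 min
Sat: 5:49 AM–12:59 PM = 7 h 10 min
Total worked: 54 h 18 min = 3258 min.
Regular 40 h 0 min = 2400 min at $49.00/h; overtime 14 h 18 min = 858 min at $98.00/h.
Pay = (2400 × $49.00 + 858 × $98.00) ÷ 60 = $3361.40.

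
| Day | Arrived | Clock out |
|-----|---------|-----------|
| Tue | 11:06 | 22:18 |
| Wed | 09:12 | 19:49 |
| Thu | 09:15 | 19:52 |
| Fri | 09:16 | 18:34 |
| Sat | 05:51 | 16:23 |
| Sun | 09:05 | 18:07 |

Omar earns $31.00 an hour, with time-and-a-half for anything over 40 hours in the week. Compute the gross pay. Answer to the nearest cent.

Tue: 11:06–22:18 = 11 h 12 min
Wed: 09:12–19:49 = 10 h 37 min
Thu: 09:15–19:52 = 10 h 37 min
Fri: 09:16–18:34 = 9 h 18 min
Sat: 05:51–16:23 = 10 h 32 min
Sun: 09:05–18:07 = 9 h 2 min
Total worked: 61 h 18 min = 3678 min.
Regular 40 h 0 min = 2400 min at $31.00/h; overtime 21 h 18 min = 1278 min at $46.50/h.
Pay = (2400 × $31.00 + 1278 × $46.50) ÷ 60 = $2230.45.

$2230.45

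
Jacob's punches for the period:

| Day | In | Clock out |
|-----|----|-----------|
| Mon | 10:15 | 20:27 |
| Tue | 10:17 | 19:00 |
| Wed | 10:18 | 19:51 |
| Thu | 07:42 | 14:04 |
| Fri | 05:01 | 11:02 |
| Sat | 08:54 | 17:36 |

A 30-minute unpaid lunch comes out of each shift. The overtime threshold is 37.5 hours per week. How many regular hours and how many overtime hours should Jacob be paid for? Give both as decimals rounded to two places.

Regular 37.50 hours, overtime 9.05 hours

Mon: 10:15–20:27 = 10 h 12 min; less 30 min break → 9 h 42 min
Tue: 10:17–19:00 = 8 h 43 min; less 30 min break → 8 h 13 min
Wed: 10:18–19:51 = 9 h 33 min; less 30 min break → 9 h 3 min
Thu: 07:42–14:04 = 6 h 22 min; less 30 min break → 5 h 52 min
Fri: 05:01–11:02 = 6 h 1 min; less 30 min break → 5 h 31 min
Sat: 08:54–17:36 = 8 h 42 min; less 30 min break → 8 h 12 min
Total worked: 46 h 33 min = 46.55 h.
Threshold 37.5 h → overtime 9 h 3 min, regular 37 h 30 min.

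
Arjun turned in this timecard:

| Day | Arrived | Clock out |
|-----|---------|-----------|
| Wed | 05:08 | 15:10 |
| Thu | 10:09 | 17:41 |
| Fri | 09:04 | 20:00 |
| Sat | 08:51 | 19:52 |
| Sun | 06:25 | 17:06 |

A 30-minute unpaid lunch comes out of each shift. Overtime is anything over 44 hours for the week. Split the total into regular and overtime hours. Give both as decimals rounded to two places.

Regular 44.00 hours, overtime 3.70 hours

Wed: 05:08–15:10 = 10 h 2 min; less 30 min break → 9 h 32 min
Thu: 10:09–17:41 = 7 h 32 min; less 30 min break → 7 h 2 min
Fri: 09:04–20:00 = 10 h 56 min; less 30 min break → 10 h 26 min
Sat: 08:51–19:52 = 11 h 1 min; less 30 min break → 10 h 31 min
Sun: 06:25–17:06 = 10 h 41 min; less 30 min break → 10 h 11 min
Total worked: 47 h 42 min = 47.70 h.
Threshold 44 h → overtime 3 h 42 min, regular 44 h 0 min.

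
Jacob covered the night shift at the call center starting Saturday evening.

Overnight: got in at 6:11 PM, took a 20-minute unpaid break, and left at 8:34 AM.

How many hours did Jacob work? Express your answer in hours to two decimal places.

14.05 hours

Overnight: 6:11 PM → midnight = 5 h 49 min; midnight → 8:34 AM = 8 h 34 min; span 14 h 23 min; less 20 min break → 14 h 3 min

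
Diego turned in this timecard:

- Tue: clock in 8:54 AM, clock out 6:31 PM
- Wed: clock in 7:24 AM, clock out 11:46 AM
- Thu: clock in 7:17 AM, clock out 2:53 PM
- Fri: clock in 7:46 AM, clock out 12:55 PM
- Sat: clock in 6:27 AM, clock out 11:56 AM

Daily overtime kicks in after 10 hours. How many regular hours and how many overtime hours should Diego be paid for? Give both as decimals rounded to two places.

Regular 32.22 hours, overtime 0.00 hours

Tue: 8:54 AM–6:31 PM = 9 h 37 min
Wed: 7:24 AM–11:46 AM = 4 h 22 min
Thu: 7:17 AM–2:53 PM = 7 h 36 min
Fri: 7:46 AM–12:55 PM = 5 h 9 min
Sat: 6:27 AM–11:56 AM = 5 h 29 min
Tue reg 9 h 37 min / OT 0 h 0 min; Wed reg 4 h 22 min / OT 0 h 0 min; Thu reg 7 h 36 min / OT 0 h 0 min; Fri reg 5 h 9 min / OT 0 h 0 min; Sat reg 5 h 29 min / OT 0 h 0 min.
Totals: regular 32 h 13 min, overtime 0 h 0 min.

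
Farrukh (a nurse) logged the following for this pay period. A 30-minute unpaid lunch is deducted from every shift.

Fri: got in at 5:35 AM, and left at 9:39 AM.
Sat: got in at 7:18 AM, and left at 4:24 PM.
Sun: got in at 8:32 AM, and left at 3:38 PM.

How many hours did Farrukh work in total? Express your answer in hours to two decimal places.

Fri: 5:35 AM–9:39 AM = 4 h 4 min; less 30 min break → 3 h 34 min
Sat: 7:18 AM–4:24 PM = 9 h 6 min; less 30 min break → 8 h 36 min
Sun: 8:32 AM–3:38 PM = 7 h 6 min; less 30 min break → 6 h 36 min
Total: 3 h 34 min + 8 h 36 min + 6 h 36 min = 18 h 46 min.

18.77 hours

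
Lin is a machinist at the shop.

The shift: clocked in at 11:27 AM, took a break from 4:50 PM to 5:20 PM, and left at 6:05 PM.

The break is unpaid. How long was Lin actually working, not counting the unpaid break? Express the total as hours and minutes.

6 h 8 min

The shift: 11:27 AM–6:05 PM = 6 h 38 min; less 30 min break → 6 h 8 min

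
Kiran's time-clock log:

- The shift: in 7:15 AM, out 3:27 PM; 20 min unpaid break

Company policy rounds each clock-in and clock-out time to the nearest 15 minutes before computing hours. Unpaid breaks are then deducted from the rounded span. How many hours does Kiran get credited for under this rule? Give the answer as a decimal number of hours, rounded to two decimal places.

The shift: in 7:15 AM→7:15 AM, out 3:27 PM→3:30 PM; 8 h 15 min − 20 min = 7 h 55 min

7.92 hours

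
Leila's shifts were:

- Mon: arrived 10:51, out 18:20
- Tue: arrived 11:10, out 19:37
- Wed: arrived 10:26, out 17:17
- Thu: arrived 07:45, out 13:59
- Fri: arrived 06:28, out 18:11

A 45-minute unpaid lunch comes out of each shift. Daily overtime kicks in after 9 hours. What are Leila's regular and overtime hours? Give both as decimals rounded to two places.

Regular 35.02 hours, overtime 1.97 hours

Mon: 10:51–18:20 = 7 h 29 min; less 45 min break → 6 h 44 min
Tue: 11:10–19:37 = 8 h 27 min; less 45 min break → 7 h 42 min
Wed: 10:26–17:17 = 6 h 51 min; less 45 min break → 6 h 6 min
Thu: 07:45–13:59 = 6 h 14 min; less 45 min break → 5 h 29 min
Fri: 06:28–18:11 = 11 h 43 min; less 45 min break → 10 h 58 min
Mon reg 6 h 44 min / OT 0 h 0 min; Tue reg 7 h 42 min / OT 0 h 0 min; Wed reg 6 h 6 min / OT 0 h 0 min; Thu reg 5 h 29 min / OT 0 h 0 min; Fri reg 9 h 0 min / OT 1 h 58 min.
Totals: regular 35 h 1 min, overtime 1 h 58 min.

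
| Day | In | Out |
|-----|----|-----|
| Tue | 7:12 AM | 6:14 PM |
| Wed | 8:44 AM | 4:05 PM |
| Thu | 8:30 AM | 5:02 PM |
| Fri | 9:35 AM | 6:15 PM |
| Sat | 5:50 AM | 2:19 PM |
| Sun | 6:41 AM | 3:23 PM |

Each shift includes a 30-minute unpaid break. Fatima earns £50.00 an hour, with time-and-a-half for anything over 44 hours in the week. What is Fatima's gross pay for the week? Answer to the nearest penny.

Tue: 7:12 AM–6:14 PM = 11 h 2 min; less 30 min break → 10 h 32 min
Wed: 8:44 AM–4:05 PM = 7 h 21 min; less 30 min break → 6 h 51 min
Thu: 8:30 AM–5:02 PM = 8 h 32 min; less 30 min break → 8 h 2 min
Fri: 9:35 AM–6:15 PM = 8 h 40 min; less 30 min break → 8 h 10 min
Sat: 5:50 AM–2:19 PM = 8 h 29 min; less 30 min break → 7 h 59 min
Sun: 6:41 AM–3:23 PM = 8 h 42 min; less 30 min break → 8 h 12 min
Total worked: 49 h 46 min = 2986 min.
Regular 44 h 0 min = 2640 min at £50.00/h; overtime 5 h 46 min = 346 min at £75.00/h.
Pay = (2640 × £50.00 + 346 × £75.00) ÷ 60 = £2632.50.

£2632.50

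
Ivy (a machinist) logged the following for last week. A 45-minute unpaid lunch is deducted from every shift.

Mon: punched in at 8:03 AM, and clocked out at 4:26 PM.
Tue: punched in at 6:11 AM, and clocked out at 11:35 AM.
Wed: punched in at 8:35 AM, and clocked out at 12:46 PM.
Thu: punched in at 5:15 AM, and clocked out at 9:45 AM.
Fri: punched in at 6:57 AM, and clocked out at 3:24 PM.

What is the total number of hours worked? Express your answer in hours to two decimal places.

Mon: 8:03 AM–4:26 PM = 8 h 23 min; less 45 min break → 7 h 38 min
Tue: 6:11 AM–11:35 AM = 5 h 24 min; less 45 min break → 4 h 39 min
Wed: 8:35 AM–12:46 PM = 4 h 11 min; less 45 min break → 3 h 26 min
Thu: 5:15 AM–9:45 AM = 4 h 30 min; less 45 min break → 3 h 45 min
Fri: 6:57 AM–3:24 PM = 8 h 27 min; less 45 min break → 7 h 42 min
Total: 7 h 38 min + 4 h 39 min + 3 h 26 min + 3 h 45 min + 7 h 42 min = 27 h 10 min.

27.17 hours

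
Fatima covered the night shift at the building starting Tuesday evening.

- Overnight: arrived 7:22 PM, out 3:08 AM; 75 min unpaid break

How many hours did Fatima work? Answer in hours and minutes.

6 h 31 min

Overnight: 7:22 PM → midnight = 4 h 38 min; midnight → 3:08 AM = 3 h 8 min; span 7 h 46 min; less 75 min break → 6 h 31 min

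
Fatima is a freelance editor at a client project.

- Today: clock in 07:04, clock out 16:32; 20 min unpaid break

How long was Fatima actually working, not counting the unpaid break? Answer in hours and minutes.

9 h 8 min

Today: 07:04–16:32 = 9 h 28 min; less 20 min break → 9 h 8 min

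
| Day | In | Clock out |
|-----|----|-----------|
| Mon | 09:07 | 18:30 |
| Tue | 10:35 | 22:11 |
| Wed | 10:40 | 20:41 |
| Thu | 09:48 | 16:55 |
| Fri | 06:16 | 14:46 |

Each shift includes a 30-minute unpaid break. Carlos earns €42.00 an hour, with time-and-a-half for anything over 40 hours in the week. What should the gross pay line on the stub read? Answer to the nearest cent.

€1939.35

Mon: 09:07–18:30 = 9 h 23 min; less 30 min break → 8 h 53 min
Tue: 10:35–22:11 = 11 h 36 min; less 30 min break → 11 h 6 min
Wed: 10:40–20:41 = 10 h 1 min; less 30 min break → 9 h 31 min
Thu: 09:48–16:55 = 7 h 7 min; less 30 min break → 6 h 37 min
Fri: 06:16–14:46 = 8 h 30 min; less 30 min break → 8 h 0 min
Total worked: 44 h 7 min = 2647 min.
Regular 40 h 0 min = 2400 min at €42.00/h; overtime 4 h 7 min = 247 min at €63.00/h.
Pay = (2400 × €42.00 + 247 × €63.00) ÷ 60 = €1939.35.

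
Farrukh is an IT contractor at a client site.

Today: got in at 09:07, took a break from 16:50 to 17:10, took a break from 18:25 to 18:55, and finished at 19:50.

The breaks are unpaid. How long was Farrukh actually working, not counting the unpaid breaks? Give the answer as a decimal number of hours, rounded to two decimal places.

9.88 hours

Today: 09:07–19:50 = 10 h 43 min; less 50 min break → 9 h 53 min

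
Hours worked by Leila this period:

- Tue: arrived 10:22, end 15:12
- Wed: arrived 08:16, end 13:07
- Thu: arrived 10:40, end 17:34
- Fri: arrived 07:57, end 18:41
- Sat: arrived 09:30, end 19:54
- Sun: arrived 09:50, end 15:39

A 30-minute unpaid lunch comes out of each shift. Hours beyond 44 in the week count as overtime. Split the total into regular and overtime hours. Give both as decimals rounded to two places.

Regular 40.53 hours, overtime 0.00 hours

Tue: 10:22–15:12 = 4 h 50 min; less 30 min break → 4 h 20 min
Wed: 08:16–13:07 = 4 h 51 min; less 30 min break → 4 h 21 min
Thu: 10:40–17:34 = 6 h 54 min; less 30 min break → 6 h 24 min
Fri: 07:57–18:41 = 10 h 44 min; less 30 min break → 10 h 14 min
Sat: 09:30–19:54 = 10 h 24 min; less 30 min break → 9 h 54 min
Sun: 09:50–15:39 = 5 h 49 min; less 30 min break → 5 h 19 min
Total worked: 40 h 32 min = 40.53 h.
Threshold 44 h → overtime 0 h 0 min, regular 40 h 32 min.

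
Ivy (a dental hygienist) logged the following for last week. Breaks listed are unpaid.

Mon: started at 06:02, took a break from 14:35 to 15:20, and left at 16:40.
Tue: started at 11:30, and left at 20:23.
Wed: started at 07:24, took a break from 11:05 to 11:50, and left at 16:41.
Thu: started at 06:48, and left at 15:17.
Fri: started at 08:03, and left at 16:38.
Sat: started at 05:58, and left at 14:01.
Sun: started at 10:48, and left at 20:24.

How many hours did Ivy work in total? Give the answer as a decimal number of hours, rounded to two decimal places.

Mon: 06:02–16:40 = 10 h 38 min; less 45 min break → 9 h 53 min
Tue: 11:30–20:23 = 8 h 53 min
Wed: 07:24–16:41 = 9 h 17 min; less 45 min break → 8 h 32 min
Thu: 06:48–15:17 = 8 h 29 min
Fri: 08:03–16:38 = 8 h 35 min
Sat: 05:58–14:01 = 8 h 3 min
Sun: 10:48–20:24 = 9 h 36 min
Total: 9 h 53 min + 8 h 53 min + 8 h 32 min + 8 h 29 min + 8 h 35 min + 8 h 3 min + 9 h 36 min = 62 h 1 min.

62.02 hours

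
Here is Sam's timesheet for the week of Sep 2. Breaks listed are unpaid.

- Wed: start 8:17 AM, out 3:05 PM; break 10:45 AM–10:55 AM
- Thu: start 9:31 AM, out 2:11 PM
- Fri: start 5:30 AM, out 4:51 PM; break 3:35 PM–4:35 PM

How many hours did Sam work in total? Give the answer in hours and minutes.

21 h 39 min

Wed: 8:17 AM–3:05 PM = 6 h 48 min; less 10 min break → 6 h 38 min
Thu: 9:31 AM–2:11 PM = 4 h 40 min
Fri: 5:30 AM–4:51 PM = 11 h 21 min; less 60 min break → 10 h 21 min
Total: 6 h 38 min + 4 h 40 min + 10 h 21 min = 21 h 39 min.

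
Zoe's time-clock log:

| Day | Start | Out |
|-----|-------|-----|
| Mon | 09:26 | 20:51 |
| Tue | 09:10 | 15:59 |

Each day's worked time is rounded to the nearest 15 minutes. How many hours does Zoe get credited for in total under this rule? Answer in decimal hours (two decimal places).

Mon: 09:26–20:51 = 11 h 25 min → rounds to 11 h 30 min
Tue: 09:10–15:59 = 6 h 49 min → rounds to 6 h 45 min
Total credited: 18 h 15 min.

18.25 hours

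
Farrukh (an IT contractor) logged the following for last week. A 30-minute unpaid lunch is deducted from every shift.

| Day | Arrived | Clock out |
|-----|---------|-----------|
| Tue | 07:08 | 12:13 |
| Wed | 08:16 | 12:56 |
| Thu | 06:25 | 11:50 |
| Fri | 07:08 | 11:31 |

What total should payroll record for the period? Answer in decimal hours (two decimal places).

Tue: 07:08–12:13 = 5 h 5 min; less 30 min break → 4 h 35 min
Wed: 08:16–12:56 = 4 h 40 min; less 30 min break → 4 h 10 min
Thu: 06:25–11:50 = 5 h 25 min; less 30 min break → 4 h 55 min
Fri: 07:08–11:31 = 4 h 23 min; less 30 min break → 3 h 53 min
Total: 4 h 35 min + 4 h 10 min + 4 h 55 min + 3 h 53 min = 17 h 33 min.

17.55 hours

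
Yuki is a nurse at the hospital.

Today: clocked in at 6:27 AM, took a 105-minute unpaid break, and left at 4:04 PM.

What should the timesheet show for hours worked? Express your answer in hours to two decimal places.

Today: 6:27 AM–4:04 PM = 9 h 37 min; less 105 min break → 7 h 52 min

7.87 hours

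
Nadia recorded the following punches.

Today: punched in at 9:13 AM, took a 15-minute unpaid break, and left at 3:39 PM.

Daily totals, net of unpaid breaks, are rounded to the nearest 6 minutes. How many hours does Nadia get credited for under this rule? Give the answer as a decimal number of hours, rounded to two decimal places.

Today: 9:13 AM–3:39 PM = 6 h 26 min − 15 min = 6 h 11 min → rounds to 6 h 12 min

6.20 hours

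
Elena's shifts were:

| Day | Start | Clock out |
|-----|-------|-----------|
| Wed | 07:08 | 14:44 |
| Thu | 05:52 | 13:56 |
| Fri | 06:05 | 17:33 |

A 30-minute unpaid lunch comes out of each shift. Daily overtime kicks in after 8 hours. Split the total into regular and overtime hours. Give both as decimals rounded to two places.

Wed: 07:08–14:44 = 7 h 36 min; less 30 min break → 7 h 6 min
Thu: 05:52–13:56 = 8 h 4 min; less 30 min break → 7 h 34 min
Fri: 06:05–17:33 = 11 h 28 min; less 30 min break → 10 h 58 min
Wed reg 7 h 6 min / OT 0 h 0 min; Thu reg 7 h 34 min / OT 0 h 0 min; Fri reg 8 h 0 min / OT 2 h 58 min.
Totals: regular 22 h 40 min, overtime 2 h 58 min.

Regular 22.67 hours, overtime 2.97 hours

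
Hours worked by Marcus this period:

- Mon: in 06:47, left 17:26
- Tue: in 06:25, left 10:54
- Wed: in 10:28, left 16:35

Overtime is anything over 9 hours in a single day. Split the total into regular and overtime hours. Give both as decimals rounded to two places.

Regular 19.60 hours, overtime 1.65 hours

Mon: 06:47–17:26 = 10 h 39 min
Tue: 06:25–10:54 = 4 h 29 min
Wed: 10:28–16:35 = 6 h 7 min
Mon reg 9 h 0 min / OT 1 h 39 min; Tue reg 4 h 29 min / OT 0 h 0 min; Wed reg 6 h 7 min / OT 0 h 0 min.
Totals: regular 19 h 36 min, overtime 1 h 39 min.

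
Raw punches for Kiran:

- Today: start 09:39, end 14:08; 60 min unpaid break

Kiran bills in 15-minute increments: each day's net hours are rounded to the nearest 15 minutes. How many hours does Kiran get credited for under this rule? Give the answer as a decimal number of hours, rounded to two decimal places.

Today: 09:39–14:08 = 4 h 29 min − 60 min = 3 h 29 min → rounds to 3 h 30 min

3.50 hours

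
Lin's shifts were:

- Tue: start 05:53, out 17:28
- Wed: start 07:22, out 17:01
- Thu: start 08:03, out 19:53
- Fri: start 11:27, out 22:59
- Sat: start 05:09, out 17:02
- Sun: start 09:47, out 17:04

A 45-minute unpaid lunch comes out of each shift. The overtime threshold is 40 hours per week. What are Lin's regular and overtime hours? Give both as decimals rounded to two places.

Regular 40.00 hours, overtime 19.27 hours

Tue: 05:53–17:28 = 11 h 35 min; less 45 min break → 10 h 50 min
Wed: 07:22–17:01 = 9 h 39 min; less 45 min break → 8 h 54 min
Thu: 08:03–19:53 = 11 h 50 min; less 45 min break → 11 h 5 min
Fri: 11:27–22:59 = 11 h 32 min; less 45 min break → 10 h 47 min
Sat: 05:09–17:02 = 11 h 53 min; less 45 min break → 11 h 8 min
Sun: 09:47–17:04 = 7 h 17 min; less 45 min break → 6 h 32 min
Total worked: 59 h 16 min = 59.27 h.
Threshold 40 h → overtime 19 h 16 min, regular 40 h 0 min.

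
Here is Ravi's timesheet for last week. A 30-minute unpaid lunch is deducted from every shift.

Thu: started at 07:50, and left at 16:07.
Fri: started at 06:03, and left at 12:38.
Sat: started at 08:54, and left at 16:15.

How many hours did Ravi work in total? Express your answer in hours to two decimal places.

20.72 hours

Thu: 07:50–16:07 = 8 h 17 min; less 30 min break → 7 h 47 min
Fri: 06:03–12:38 = 6 h 35 min; less 30 min break → 6 h 5 min
Sat: 08:54–16:15 = 7 h 21 min; less 30 min break → 6 h 51 min
Total: 7 h 47 min + 6 h 5 min + 6 h 51 min = 20 h 43 min.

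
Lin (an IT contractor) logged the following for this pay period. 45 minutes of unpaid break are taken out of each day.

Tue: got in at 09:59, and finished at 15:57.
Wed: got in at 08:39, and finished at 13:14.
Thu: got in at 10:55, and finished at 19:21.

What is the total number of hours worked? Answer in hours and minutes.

Tue: 09:59–15:57 = 5 h 58 min; less 45 min break → 5 h 13 min
Wed: 08:39–13:14 = 4 h 35 min; less 45 min break → 3 h 50 min
Thu: 10:55–19:21 = 8 h 26 min; less 45 min break → 7 h 41 min
Total: 5 h 13 min + 3 h 50 min + 7 h 41 min = 16 h 44 min.

16 h 44 min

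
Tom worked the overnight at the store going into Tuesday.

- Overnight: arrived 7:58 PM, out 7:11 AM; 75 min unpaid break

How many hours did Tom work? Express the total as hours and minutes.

9 h 58 min

Overnight: 7:58 PM → midnight = 4 h 2 min; midnight → 7:11 AM = 7 h 11 min; span 11 h 13 min; less 75 min break → 9 h 58 min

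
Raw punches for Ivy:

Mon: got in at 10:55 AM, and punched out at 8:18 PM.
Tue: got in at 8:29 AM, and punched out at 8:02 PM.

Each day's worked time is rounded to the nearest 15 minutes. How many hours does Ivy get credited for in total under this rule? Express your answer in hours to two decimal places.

Mon: 10:55 AM–8:18 PM = 9 h 23 min → rounds to 9 h 30 min
Tue: 8:29 AM–8:02 PM = 11 h 33 min → rounds to 11 h 30 min
Total credited: 21 h 0 min.

21.00 hours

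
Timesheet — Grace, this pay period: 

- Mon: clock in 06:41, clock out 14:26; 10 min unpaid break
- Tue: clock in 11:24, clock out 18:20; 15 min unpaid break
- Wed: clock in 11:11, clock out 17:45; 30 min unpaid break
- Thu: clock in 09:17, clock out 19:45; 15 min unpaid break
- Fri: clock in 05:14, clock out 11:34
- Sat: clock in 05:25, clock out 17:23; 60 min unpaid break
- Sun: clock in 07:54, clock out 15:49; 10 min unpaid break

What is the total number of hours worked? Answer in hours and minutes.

Mon: 06:41–14:26 = 7 h 45 min; less 10 min break → 7 h 35 min
Tue: 11:24–18:20 = 6 h 56 min; less 15 min break → 6 h 41 min
Wed: 11:11–17:45 = 6 h 34 min; less 30 min break → 6 h 4 min
Thu: 09:17–19:45 = 10 h 28 min; less 15 min break → 10 h 13 min
Fri: 05:14–11:34 = 6 h 20 min
Sat: 05:25–17:23 = 11 h 58 min; less 60 min break → 10 h 58 min
Sun: 07:54–15:49 = 7 h 55 min; less 10 min break → 7 h 45 min
Total: 7 h 35 min + 6 h 41 min + 6 h 4 min + 10 h 13 min + 6 h 20 min + 10 h 58 min + 7 h 45 min = 55 h 36 min.

55 h 36 min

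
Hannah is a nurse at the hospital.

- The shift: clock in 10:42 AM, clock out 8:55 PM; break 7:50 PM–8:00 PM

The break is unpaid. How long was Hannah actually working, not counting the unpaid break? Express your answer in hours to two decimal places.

10.05 hours

The shift: 10:42 AM–8:55 PM = 10 h 13 min; less 10 min break → 10 h 3 min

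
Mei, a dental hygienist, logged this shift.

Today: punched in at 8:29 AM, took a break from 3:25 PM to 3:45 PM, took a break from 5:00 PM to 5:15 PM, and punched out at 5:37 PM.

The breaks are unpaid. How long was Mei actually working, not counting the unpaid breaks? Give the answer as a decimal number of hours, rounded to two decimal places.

Today: 8:29 AM–5:37 PM = 9 h 8 min; less 35 min break → 8 h 33 min

8.55 hours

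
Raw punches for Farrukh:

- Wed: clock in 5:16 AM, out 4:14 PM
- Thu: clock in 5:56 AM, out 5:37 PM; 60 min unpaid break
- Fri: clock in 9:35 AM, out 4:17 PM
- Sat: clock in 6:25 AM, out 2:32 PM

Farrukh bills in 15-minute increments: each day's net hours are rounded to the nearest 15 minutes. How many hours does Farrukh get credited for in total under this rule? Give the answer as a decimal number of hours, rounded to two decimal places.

36.50 hours

Wed: 5:16 AM–4:14 PM = 10 h 58 min → rounds to 11 h 0 min
Thu: 5:56 AM–5:37 PM = 11 h 41 min − 60 min = 10 h 41 min → rounds to 10 h 45 min
Fri: 9:35 AM–4:17 PM = 6 h 42 min → rounds to 6 h 45 min
Sat: 6:25 AM–2:32 PM = 8 h 7 min → rounds to 8 h 0 min
Total credited: 36 h 30 min.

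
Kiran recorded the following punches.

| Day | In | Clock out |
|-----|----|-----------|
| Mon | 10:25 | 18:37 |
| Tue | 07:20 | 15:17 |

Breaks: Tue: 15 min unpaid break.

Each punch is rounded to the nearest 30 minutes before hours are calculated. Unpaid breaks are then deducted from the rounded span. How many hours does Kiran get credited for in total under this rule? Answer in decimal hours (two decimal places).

Mon: in 10:25→10:30, out 18:37→18:30; 8 h 0 min
Tue: in 07:20→07:30, out 15:17→15:30; 8 h 0 min − 15 min = 7 h 45 min
Total credited: 15 h 45 min.

15.75 hours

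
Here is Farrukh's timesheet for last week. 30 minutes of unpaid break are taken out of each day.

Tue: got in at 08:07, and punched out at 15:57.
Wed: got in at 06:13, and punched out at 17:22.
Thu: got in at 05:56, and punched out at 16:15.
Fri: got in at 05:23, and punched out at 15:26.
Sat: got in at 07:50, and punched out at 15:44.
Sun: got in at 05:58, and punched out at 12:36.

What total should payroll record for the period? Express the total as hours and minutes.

Tue: 08:07–15:57 = 7 h 50 min; less 30 min break → 7 h 20 min
Wed: 06:13–17:22 = 11 h 9 min; less 30 min break → 10 h 39 min
Thu: 05:56–16:15 = 10 h 19 min; less 30 min break → 9 h 49 min
Fri: 05:23–15:26 = 10 h 3 min; less 30 min break → 9 h 33 min
Sat: 07:50–15:44 = 7 h 54 min; less 30 min break → 7 h 24 min
Sun: 05:58–12:36 = 6 h 38 min; less 30 min break → 6 h 8 min
Total: 7 h 20 min + 10 h 39 min + 9 h 49 min + 9 h 33 min + 7 h 24 min + 6 h 8 min = 50 h 53 min.

50 h 53 min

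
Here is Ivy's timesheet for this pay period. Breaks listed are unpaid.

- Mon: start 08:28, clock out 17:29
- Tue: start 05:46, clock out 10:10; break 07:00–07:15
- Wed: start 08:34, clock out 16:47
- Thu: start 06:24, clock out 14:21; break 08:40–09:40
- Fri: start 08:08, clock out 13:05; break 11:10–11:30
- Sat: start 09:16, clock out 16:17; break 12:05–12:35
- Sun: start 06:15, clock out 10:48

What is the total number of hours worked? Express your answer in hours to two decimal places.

44.02 hours

Mon: 08:28–17:29 = 9 h 1 min
Tue: 05:46–10:10 = 4 h 24 min; less 15 min break → 4 h 9 min
Wed: 08:34–16:47 = 8 h 13 min
Thu: 06:24–14:21 = 7 h 57 min; less 60 min break → 6 h 57 min
Fri: 08:08–13:05 = 4 h 57 min; less 20 min break → 4 h 37 min
Sat: 09:16–16:17 = 7 h 1 min; less 30 min break → 6 h 31 min
Sun: 06:15–10:48 = 4 h 33 min
Total: 9 h 1 min + 4 h 9 min + 8 h 13 min + 6 h 57 min + 4 h 37 min + 6 h 31 min + 4 h 33 min = 44 h 1 min.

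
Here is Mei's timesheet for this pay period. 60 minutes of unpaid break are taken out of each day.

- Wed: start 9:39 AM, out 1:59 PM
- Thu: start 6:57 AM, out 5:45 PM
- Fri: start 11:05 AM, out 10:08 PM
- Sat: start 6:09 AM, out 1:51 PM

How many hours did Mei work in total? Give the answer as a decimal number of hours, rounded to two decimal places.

29.88 hours

Wed: 9:39 AM–1:59 PM = 4 h 20 min; less 60 min break → 3 h 20 min
Thu: 6:57 AM–5:45 PM = 10 h 48 min; less 60 min break → 9 h 48 min
Fri: 11:05 AM–10:08 PM = 11 h 3 min; less 60 min break → 10 h 3 min
Sat: 6:09 AM–1:51 PM = 7 h 42 min; less 60 min break → 6 h 42 min
Total: 3 h 20 min + 9 h 48 min + 10 h 3 min + 6 h 42 min = 29 h 53 min.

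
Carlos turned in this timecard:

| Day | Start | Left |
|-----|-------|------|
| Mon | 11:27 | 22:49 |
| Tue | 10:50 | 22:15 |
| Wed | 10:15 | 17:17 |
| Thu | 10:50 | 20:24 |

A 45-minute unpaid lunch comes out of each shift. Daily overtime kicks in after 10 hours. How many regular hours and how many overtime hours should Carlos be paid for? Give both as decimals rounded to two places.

Regular 35.10 hours, overtime 1.28 hours

Mon: 11:27–22:49 = 11 h 22 min; less 45 min break → 10 h 37 min
Tue: 10:50–22:15 = 11 h 25 min; less 45 min break → 10 h 40 min
Wed: 10:15–17:17 = 7 h 2 min; less 45 min break → 6 h 17 min
Thu: 10:50–20:24 = 9 h 34 min; less 45 min break → 8 h 49 min
Mon reg 10 h 0 min / OT 0 h 37 min; Tue reg 10 h 0 min / OT 0 h 40 min; Wed reg 6 h 17 min / OT 0 h 0 min; Thu reg 8 h 49 min / OT 0 h 0 min.
Totals: regular 35 h 6 min, overtime 1 h 17 min.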